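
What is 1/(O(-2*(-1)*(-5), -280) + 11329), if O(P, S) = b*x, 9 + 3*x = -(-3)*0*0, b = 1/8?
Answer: 8/90629 ≈ 8.8272e-5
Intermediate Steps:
b = ⅛ ≈ 0.12500
x = -3 (x = -3 + (-(-3)*0*0)/3 = -3 + (-(-3)*0)/3 = -3 + (-1*0)/3 = -3 + (⅓)*0 = -3 + 0 = -3)
O(P, S) = -3/8 (O(P, S) = (⅛)*(-3) = -3/8)
1/(O(-2*(-1)*(-5), -280) + 11329) = 1/(-3/8 + 11329) = 1/(90629/8) = 8/90629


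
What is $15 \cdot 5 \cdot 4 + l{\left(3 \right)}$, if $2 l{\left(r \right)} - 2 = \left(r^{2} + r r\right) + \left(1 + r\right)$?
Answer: $312$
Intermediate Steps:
$l{\left(r \right)} = \frac{3}{2} + r^{2} + \frac{r}{2}$ ($l{\left(r \right)} = 1 + \frac{\left(r^{2} + r r\right) + \left(1 + r\right)}{2} = 1 + \frac{\left(r^{2} + r^{2}\right) + \left(1 + r\right)}{2} = 1 + \frac{2 r^{2} + \left(1 + r\right)}{2} = 1 + \frac{1 + r + 2 r^{2}}{2} = 1 + \left(\frac{1}{2} + r^{2} + \frac{r}{2}\right) = \frac{3}{2} + r^{2} + \frac{r}{2}$)
$15 \cdot 5 \cdot 4 + l{\left(3 \right)} = 15 \cdot 5 \cdot 4 + \left(\frac{3}{2} + 3^{2} + \frac{1}{2} \cdot 3\right) = 15 \cdot 20 + \left(\frac{3}{2} + 9 + \frac{3}{2}\right) = 300 + 12 = 312$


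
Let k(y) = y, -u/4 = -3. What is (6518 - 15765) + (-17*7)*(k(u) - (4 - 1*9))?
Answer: -11270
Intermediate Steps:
u = 12 (u = -4*(-3) = 12)
(6518 - 15765) + (-17*7)*(k(u) - (4 - 1*9)) = (6518 - 15765) + (-17*7)*(12 - (4 - 1*9)) = -9247 - 119*(12 - (4 - 9)) = -9247 - 119*(12 - 1*(-5)) = -9247 - 119*(12 + 5) = -9247 - 119*17 = -9247 - 2023 = -11270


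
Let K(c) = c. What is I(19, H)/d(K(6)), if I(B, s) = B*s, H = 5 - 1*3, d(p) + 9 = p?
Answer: -38/3 ≈ -12.667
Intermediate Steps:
d(p) = -9 + p
H = 2 (H = 5 - 3 = 2)
I(19, H)/d(K(6)) = (19*2)/(-9 + 6) = 38/(-3) = 38*(-1/3) = -38/3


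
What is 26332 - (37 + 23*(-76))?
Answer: 28043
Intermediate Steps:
26332 - (37 + 23*(-76)) = 26332 - (37 - 1748) = 26332 - 1*(-1711) = 26332 + 1711 = 28043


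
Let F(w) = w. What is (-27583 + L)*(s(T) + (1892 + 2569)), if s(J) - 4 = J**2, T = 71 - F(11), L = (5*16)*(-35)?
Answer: -245038895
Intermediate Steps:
L = -2800 (L = 80*(-35) = -2800)
T = 60 (T = 71 - 1*11 = 71 - 11 = 60)
s(J) = 4 + J**2
(-27583 + L)*(s(T) + (1892 + 2569)) = (-27583 - 2800)*((4 + 60**2) + (1892 + 2569)) = -30383*((4 + 3600) + 4461) = -30383*(3604 + 4461) = -30383*8065 = -245038895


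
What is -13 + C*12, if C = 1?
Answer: -1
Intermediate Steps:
-13 + C*12 = -13 + 1*12 = -13 + 12 = -1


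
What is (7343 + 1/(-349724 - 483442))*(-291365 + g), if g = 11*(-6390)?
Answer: -2212582844605735/833166 ≈ -2.6556e+9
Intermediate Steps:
g = -70290
(7343 + 1/(-349724 - 483442))*(-291365 + g) = (7343 + 1/(-349724 - 483442))*(-291365 - 70290) = (7343 + 1/(-833166))*(-361655) = (7343 - 1/833166)*(-361655) = (6117937937/833166)*(-361655) = -2212582844605735/833166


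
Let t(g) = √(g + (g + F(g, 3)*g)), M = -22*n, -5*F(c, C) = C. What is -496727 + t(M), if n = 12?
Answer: -496727 + 2*I*√2310/5 ≈ -4.9673e+5 + 19.225*I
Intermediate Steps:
F(c, C) = -C/5
M = -264 (M = -22*12 = -264)
t(g) = √35*√g/5 (t(g) = √(g + (g + (-⅕*3)*g)) = √(g + (g - 3*g/5)) = √(g + 2*g/5) = √(7*g/5) = √35*√g/5)
-496727 + t(M) = -496727 + √35*√(-264)/5 = -496727 + √35*(2*I*√66)/5 = -496727 + 2*I*√2310/5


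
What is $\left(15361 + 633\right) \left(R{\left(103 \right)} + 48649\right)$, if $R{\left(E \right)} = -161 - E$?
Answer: $773869690$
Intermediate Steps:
$\left(15361 + 633\right) \left(R{\left(103 \right)} + 48649\right) = \left(15361 + 633\right) \left(\left(-161 - 103\right) + 48649\right) = 15994 \left(\left(-161 - 103\right) + 48649\right) = 15994 \left(-264 + 48649\right) = 15994 \cdot 48385 = 773869690$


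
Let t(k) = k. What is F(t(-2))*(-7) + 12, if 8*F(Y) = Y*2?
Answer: 31/2 ≈ 15.500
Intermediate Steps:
F(Y) = Y/4 (F(Y) = (Y*2)/8 = (2*Y)/8 = Y/4)
F(t(-2))*(-7) + 12 = ((¼)*(-2))*(-7) + 12 = -½*(-7) + 12 = 7/2 + 12 = 31/2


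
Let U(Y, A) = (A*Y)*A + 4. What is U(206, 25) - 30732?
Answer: 98022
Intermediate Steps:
U(Y, A) = 4 + Y*A**2 (U(Y, A) = Y*A**2 + 4 = 4 + Y*A**2)
U(206, 25) - 30732 = (4 + 206*25**2) - 30732 = (4 + 206*625) - 30732 = (4 + 128750) - 30732 = 128754 - 30732 = 98022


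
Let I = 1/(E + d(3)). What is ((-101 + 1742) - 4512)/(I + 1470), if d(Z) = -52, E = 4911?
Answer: -13950189/7142731 ≈ -1.9531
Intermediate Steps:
I = 1/4859 (I = 1/(4911 - 52) = 1/4859 ≈ 0.00020580)
((-101 + 1742) - 4512)/(I + 1470) = ((-101 + 1742) - 4512)/(1/4859 + 1470) = (1641 - 4512)/(7142731/4859) = -2871*4859/7142731 = -13950189/7142731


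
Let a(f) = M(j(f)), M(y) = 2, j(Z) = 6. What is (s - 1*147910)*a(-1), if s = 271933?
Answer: 248046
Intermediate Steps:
a(f) = 2
(s - 1*147910)*a(-1) = (271933 - 1*147910)*2 = (271933 - 147910)*2 = 124023*2 = 248046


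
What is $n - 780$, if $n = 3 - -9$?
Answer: $-768$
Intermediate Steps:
$n = 12$ ($n = 3 + 9 = 12$)
$n - 780 = 12 - 780 = -768$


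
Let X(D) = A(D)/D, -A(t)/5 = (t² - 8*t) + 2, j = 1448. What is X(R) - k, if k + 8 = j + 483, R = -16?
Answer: -14419/8 ≈ -1802.4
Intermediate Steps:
A(t) = -10 - 5*t² + 40*t (A(t) = -5*((t² - 8*t) + 2) = -5*(2 + t² - 8*t) = -10 - 5*t² + 40*t)
X(D) = (-10 - 5*D² + 40*D)/D
k = 1923 (k = -8 + (1448 + 483) = -8 + 1931 = 1923)
X(R) - k = (40 - 10/(-16) - 5*(-16)) - 1*1923 = (40 - 10*(-1/16) + 80) - 1923 = (40 + 5/8 + 80) - 1923 = 965/8 - 1923 = -14419/8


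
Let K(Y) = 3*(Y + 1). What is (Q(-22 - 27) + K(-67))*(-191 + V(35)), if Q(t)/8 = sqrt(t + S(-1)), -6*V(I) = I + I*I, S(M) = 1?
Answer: 79398 - 12832*I*sqrt(3) ≈ 79398.0 - 22226.0*I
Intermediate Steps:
V(I) = -I/6 - I**2/6 (V(I) = -(I + I*I)/6 = -(I + I**2)/6 = -I/6 - I**2/6)
K(Y) = 3 + 3*Y (K(Y) = 3*(1 + Y) = 3 + 3*Y)
Q(t) = 8*sqrt(1 + t) (Q(t) = 8*sqrt(t + 1) = 8*sqrt(1 + t))
(Q(-22 - 27) + K(-67))*(-191 + V(35)) = (8*sqrt(1 + (-22 - 27)) + (3 + 3*(-67)))*(-191 - 1/6*35*(1 + 35)) = (8*sqrt(1 - 49) + (3 - 201))*(-191 - 1/6*35*36) = (8*sqrt(-48) - 198)*(-191 - 210) = (8*(4*I*sqrt(3)) - 198)*(-401) = (32*I*sqrt(3) - 198)*(-401) = (-198 + 32*I*sqrt(3))*(-401) = 79398 - 12832*I*sqrt(3)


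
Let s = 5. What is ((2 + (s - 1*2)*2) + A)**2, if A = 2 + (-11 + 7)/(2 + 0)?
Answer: 64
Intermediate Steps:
A = 0 (A = 2 - 4/2 = 2 - 4*1/2 = 2 - 2 = 0)
((2 + (s - 1*2)*2) + A)**2 = ((2 + (5 - 1*2)*2) + 0)**2 = ((2 + (5 - 2)*2) + 0)**2 = ((2 + 3*2) + 0)**2 = ((2 + 6) + 0)**2 = (8 + 0)**2 = 8**2 = 64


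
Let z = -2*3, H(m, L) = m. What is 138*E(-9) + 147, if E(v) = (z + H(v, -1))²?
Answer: 31197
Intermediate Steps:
z = -6
E(v) = (-6 + v)²
138*E(-9) + 147 = 138*(-6 - 9)² + 147 = 138*(-15)² + 147 = 138*225 + 147 = 31050 + 147 = 31197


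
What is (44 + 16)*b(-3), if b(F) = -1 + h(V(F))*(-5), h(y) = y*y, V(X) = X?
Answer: -2760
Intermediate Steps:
h(y) = y**2
b(F) = -1 - 5*F**2 (b(F) = -1 + F**2*(-5) = -1 - 5*F**2)
(44 + 16)*b(-3) = (44 + 16)*(-1 - 5*(-3)**2) = 60*(-1 - 5*9) = 60*(-1 - 45) = 60*(-46) = -2760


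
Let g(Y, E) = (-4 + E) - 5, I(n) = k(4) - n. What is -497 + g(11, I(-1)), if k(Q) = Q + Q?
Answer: -497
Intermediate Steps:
k(Q) = 2*Q
I(n) = 8 - n (I(n) = 2*4 - n = 8 - n)
g(Y, E) = -9 + E
-497 + g(11, I(-1)) = -497 + (-9 + (8 - 1*(-1))) = -497 + (-9 + (8 + 1)) = -497 + (-9 + 9) = -497 + 0 = -497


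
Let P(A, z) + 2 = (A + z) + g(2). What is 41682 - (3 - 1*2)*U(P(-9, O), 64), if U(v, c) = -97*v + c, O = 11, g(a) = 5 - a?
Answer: 41909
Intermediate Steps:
P(A, z) = 1 + A + z (P(A, z) = -2 + ((A + z) + (5 - 1*2)) = -2 + ((A + z) + (5 - 2)) = -2 + ((A + z) + 3) = -2 + (3 + A + z) = 1 + A + z)
U(v, c) = c - 97*v
41682 - (3 - 1*2)*U(P(-9, O), 64) = 41682 - (3 - 1*2)*(64 - 97*(1 - 9 + 11)) = 41682 - (3 - 2)*(64 - 97*3) = 41682 - (64 - 291) = 41682 - (-227) = 41682 - 1*(-227) = 41682 + 227 = 41909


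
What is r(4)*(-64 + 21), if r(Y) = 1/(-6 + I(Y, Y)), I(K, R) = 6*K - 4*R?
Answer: -43/2 ≈ -21.500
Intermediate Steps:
I(K, R) = -4*R + 6*K
r(Y) = 1/(-6 + 2*Y) (r(Y) = 1/(-6 + (-4*Y + 6*Y)) = 1/(-6 + 2*Y))
r(4)*(-64 + 21) = (1/(2*(-3 + 4)))*(-64 + 21) = ((½)/1)*(-43) = ((½)*1)*(-43) = (½)*(-43) = -43/2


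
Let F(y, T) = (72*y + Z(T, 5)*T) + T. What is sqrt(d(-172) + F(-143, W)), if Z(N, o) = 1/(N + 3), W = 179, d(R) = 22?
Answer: I*sqrt(334354202)/182 ≈ 100.47*I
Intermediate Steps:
Z(N, o) = 1/(3 + N)
F(y, T) = T + 72*y + T/(3 + T) (F(y, T) = (72*y + T/(3 + T)) + T = T + 72*y + T/(3 + T))
sqrt(d(-172) + F(-143, W)) = sqrt(22 + (179 + (3 + 179)*(179 + 72*(-143)))/(3 + 179)) = sqrt(22 + (179 + 182*(179 - 10296))/182) = sqrt(22 + (179 + 182*(-10117))/182) = sqrt(22 + (179 - 1841294)/182) = sqrt(22 + (1/182)*(-1841115)) = sqrt(22 - 1841115/182) = sqrt(-1837111/182) = I*sqrt(334354202)/182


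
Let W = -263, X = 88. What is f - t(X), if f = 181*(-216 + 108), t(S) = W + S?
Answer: -19373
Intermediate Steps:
t(S) = -263 + S
f = -19548 (f = 181*(-108) = -19548)
f - t(X) = -19548 - (-263 + 88) = -19548 - 1*(-175) = -19548 + 175 = -19373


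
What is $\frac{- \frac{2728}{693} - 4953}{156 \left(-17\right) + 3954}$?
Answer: $- \frac{312287}{82026} \approx -3.8072$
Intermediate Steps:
$\frac{- \frac{2728}{693} - 4953}{156 \left(-17\right) + 3954} = \frac{\left(-2728\right) \frac{1}{693} - 4953}{-2652 + 3954} = \frac{- \frac{248}{63} - 4953}{1302} = \left(- \frac{312287}{63}\right) \frac{1}{1302} = - \frac{312287}{82026}$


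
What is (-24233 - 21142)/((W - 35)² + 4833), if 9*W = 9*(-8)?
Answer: -45375/6682 ≈ -6.7906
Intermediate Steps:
W = -8 (W = (9*(-8))/9 = (⅑)*(-72) = -8)
(-24233 - 21142)/((W - 35)² + 4833) = (-24233 - 21142)/((-8 - 35)² + 4833) = -45375/((-43)² + 4833) = -45375/(1849 + 4833) = -45375/6682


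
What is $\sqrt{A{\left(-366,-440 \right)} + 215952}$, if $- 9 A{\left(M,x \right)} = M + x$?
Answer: $\frac{\sqrt{1944374}}{3} \approx 464.8$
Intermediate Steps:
$A{\left(M,x \right)} = - \frac{M}{9} - \frac{x}{9}$ ($A{\left(M,x \right)} = - \frac{M + x}{9} = - \frac{M}{9} - \frac{x}{9}$)
$\sqrt{A{\left(-366,-440 \right)} + 215952} = \sqrt{\left(\left(- \frac{1}{9}\right) \left(-366\right) - - \frac{440}{9}\right) + 215952} = \sqrt{\left(\frac{122}{3} + \frac{440}{9}\right) + 215952} = \sqrt{\frac{806}{9} + 215952} = \sqrt{\frac{1944374}{9}} = \frac{\sqrt{1944374}}{3}$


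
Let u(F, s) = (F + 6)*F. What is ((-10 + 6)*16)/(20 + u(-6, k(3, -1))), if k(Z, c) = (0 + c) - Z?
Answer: -16/5 ≈ -3.2000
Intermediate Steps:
k(Z, c) = c - Z
u(F, s) = F*(6 + F) (u(F, s) = (6 + F)*F = F*(6 + F))
((-10 + 6)*16)/(20 + u(-6, k(3, -1))) = ((-10 + 6)*16)/(20 - 6*(6 - 6)) = (-4*16)/(20 - 6*0) = -64/(20 + 0) = -64/20 = -64*1/20 = -16/5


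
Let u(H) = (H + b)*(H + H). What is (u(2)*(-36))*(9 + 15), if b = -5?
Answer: 10368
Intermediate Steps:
u(H) = 2*H*(-5 + H) (u(H) = (H - 5)*(H + H) = (-5 + H)*(2*H) = 2*H*(-5 + H))
(u(2)*(-36))*(9 + 15) = ((2*2*(-5 + 2))*(-36))*(9 + 15) = ((2*2*(-3))*(-36))*24 = -12*(-36)*24 = 432*24 = 10368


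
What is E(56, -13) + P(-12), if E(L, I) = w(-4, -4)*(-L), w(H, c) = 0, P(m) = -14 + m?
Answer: -26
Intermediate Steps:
E(L, I) = 0 (E(L, I) = 0*(-L) = 0)
E(56, -13) + P(-12) = 0 + (-14 - 12) = 0 - 26 = -26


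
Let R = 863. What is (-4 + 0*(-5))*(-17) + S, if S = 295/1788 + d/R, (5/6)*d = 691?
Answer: 533320933/7715220 ≈ 69.126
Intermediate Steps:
d = 4146/5 (d = (6/5)*691 = 4146/5 ≈ 829.20)
S = 8685973/7715220 (S = 295/1788 + (4146/5)/863 = 295*(1/1788) + (4146/5)*(1/863) = 295/1788 + 4146/4315 = 8685973/7715220 ≈ 1.1258)
(-4 + 0*(-5))*(-17) + S = (-4 + 0*(-5))*(-17) + 8685973/7715220 = (-4 + 0)*(-17) + 8685973/7715220 = -4*(-17) + 8685973/7715220 = 68 + 8685973/7715220 = 533320933/7715220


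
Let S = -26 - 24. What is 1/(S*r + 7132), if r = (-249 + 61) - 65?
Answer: 1/19782 ≈ 5.0551e-5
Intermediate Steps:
S = -50
r = -253 (r = -188 - 65 = -253)
1/(S*r + 7132) = 1/(-50*(-253) + 7132) = 1/(12650 + 7132) = 1/19782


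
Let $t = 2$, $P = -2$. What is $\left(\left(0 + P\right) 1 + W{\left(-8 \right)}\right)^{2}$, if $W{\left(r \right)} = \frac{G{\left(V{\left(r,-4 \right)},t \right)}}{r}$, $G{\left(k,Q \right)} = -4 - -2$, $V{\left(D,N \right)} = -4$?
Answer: $\frac{49}{16} \approx 3.0625$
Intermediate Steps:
$G{\left(k,Q \right)} = -2$ ($G{\left(k,Q \right)} = -4 + 2 = -2$)
$W{\left(r \right)} = - \frac{2}{r}$
$\left(\left(0 + P\right) 1 + W{\left(-8 \right)}\right)^{2} = \left(\left(0 - 2\right) 1 - \frac{2}{-8}\right)^{2} = \left(\left(-2\right) 1 - - \frac{1}{4}\right)^{2} = \left(-2 + \frac{1}{4}\right)^{2} = \left(- \frac{7}{4}\right)^{2} = \frac{49}{16}$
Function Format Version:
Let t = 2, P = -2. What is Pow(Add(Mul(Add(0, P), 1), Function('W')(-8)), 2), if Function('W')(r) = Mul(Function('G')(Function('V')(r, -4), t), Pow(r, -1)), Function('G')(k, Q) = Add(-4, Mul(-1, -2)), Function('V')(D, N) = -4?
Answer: Rational(49, 16) ≈ 3.0625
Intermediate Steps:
Function('G')(k, Q) = -2 (Function('G')(k, Q) = Add(-4, 2) = -2)
Function('W')(r) = Mul(-2, Pow(r, -1))
Pow(Add(Mul(Add(0, P), 1), Function('W')(-8)), 2) = Pow(Add(Mul(Add(0, -2), 1), Mul(-2, Pow(-8, -1))), 2) = Pow(Add(Mul(-2, 1), Mul(-2, Rational(-1, 8))), 2) = Pow(Add(-2, Rational(1, 4)), 2) = Pow(Rational(-7, 4), 2) = Rational(49, 16)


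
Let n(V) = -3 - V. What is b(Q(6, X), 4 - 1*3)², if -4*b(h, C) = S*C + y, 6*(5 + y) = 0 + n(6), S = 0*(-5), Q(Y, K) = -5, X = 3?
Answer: 169/64 ≈ 2.6406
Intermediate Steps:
S = 0
y = -13/2 (y = -5 + (0 + (-3 - 1*6))/6 = -5 + (0 + (-3 - 6))/6 = -5 + (0 - 9)/6 = -5 + (⅙)*(-9) = -5 - 3/2 = -13/2 ≈ -6.5000)
b(h, C) = 13/8 (b(h, C) = -(0*C - 13/2)/4 = -(0 - 13/2)/4 = -¼*(-13/2) = 13/8)
b(Q(6, X), 4 - 1*3)² = (13/8)² = 169/64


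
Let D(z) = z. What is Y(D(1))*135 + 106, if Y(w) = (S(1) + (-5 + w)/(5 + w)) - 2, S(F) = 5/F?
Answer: 421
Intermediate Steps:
Y(w) = 3 + (-5 + w)/(5 + w) (Y(w) = (5/1 + (-5 + w)/(5 + w)) - 2 = (5*1 + (-5 + w)/(5 + w)) - 2 = (5 + (-5 + w)/(5 + w)) - 2 = 3 + (-5 + w)/(5 + w))
Y(D(1))*135 + 106 = (2*(5 + 2*1)/(5 + 1))*135 + 106 = (2*(5 + 2)/6)*135 + 106 = (2*(⅙)*7)*135 + 106 = (7/3)*135 + 106 = 315 + 106 = 421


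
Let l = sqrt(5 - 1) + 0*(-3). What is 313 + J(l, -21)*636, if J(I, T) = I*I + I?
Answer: 4129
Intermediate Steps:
l = 2 (l = sqrt(4) + 0 = 2 + 0 = 2)
J(I, T) = I + I**2 (J(I, T) = I**2 + I = I + I**2)
313 + J(l, -21)*636 = 313 + (2*(1 + 2))*636 = 313 + (2*3)*636 = 313 + 6*636 = 313 + 3816 = 4129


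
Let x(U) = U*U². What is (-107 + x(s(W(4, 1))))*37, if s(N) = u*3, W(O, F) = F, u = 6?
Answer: 211825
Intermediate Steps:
s(N) = 18 (s(N) = 6*3 = 18)
x(U) = U³
(-107 + x(s(W(4, 1))))*37 = (-107 + 18³)*37 = (-107 + 5832)*37 = 5725*37 = 211825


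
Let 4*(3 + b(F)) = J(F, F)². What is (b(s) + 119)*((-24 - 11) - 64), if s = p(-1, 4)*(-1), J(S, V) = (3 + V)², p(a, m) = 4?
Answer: -46035/4 ≈ -11509.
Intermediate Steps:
s = -4 (s = 4*(-1) = -4)
b(F) = -3 + (3 + F)⁴/4 (b(F) = -3 + ((3 + F)²)²/4 = -3 + (3 + F)⁴/4)
(b(s) + 119)*((-24 - 11) - 64) = ((-3 + (3 - 4)⁴/4) + 119)*((-24 - 11) - 64) = ((-3 + (¼)*(-1)⁴) + 119)*(-35 - 64) = ((-3 + (¼)*1) + 119)*(-99) = ((-3 + ¼) + 119)*(-99) = (-11/4 + 119)*(-99) = (465/4)*(-99) = -46035/4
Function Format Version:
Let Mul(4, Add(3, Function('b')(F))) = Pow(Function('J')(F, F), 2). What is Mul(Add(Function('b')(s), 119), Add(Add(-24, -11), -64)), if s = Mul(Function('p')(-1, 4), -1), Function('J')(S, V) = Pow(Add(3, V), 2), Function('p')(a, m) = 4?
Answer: Rational(-46035, 4) ≈ -11509.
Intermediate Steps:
s = -4 (s = Mul(4, -1) = -4)
Function('b')(F) = Add(-3, Mul(Rational(1, 4), Pow(Add(3, F), 4))) (Function('b')(F) = Add(-3, Mul(Rational(1, 4), Pow(Pow(Add(3, F), 2), 2))) = Add(-3, Mul(Rational(1, 4), Pow(Add(3, F), 4))))
Mul(Add(Function('b')(s), 119), Add(Add(-24, -11), -64)) = Mul(Add(Add(-3, Mul(Rational(1, 4), Pow(Add(3, -4), 4))), 119), Add(Add(-24, -11), -64)) = Mul(Add(Add(-3, Mul(Rational(1, 4), Pow(-1, 4))), 119), Add(-35, -64)) = Mul(Add(Add(-3, Mul(Rational(1, 4), 1)), 119), -99) = Mul(Add(Add(-3, Rational(1, 4)), 119), -99) = Mul(Add(Rational(-11, 4), 119), -99) = Mul(Rational(465, 4), -99) = Rational(-46035, 4)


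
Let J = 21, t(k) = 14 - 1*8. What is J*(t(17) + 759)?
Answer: 16065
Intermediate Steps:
t(k) = 6 (t(k) = 14 - 8 = 6)
J*(t(17) + 759) = 21*(6 + 759) = 21*765 = 16065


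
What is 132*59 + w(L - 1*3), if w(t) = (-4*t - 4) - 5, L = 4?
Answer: 7775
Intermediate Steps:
w(t) = -9 - 4*t (w(t) = (-4 - 4*t) - 5 = -9 - 4*t)
132*59 + w(L - 1*3) = 132*59 + (-9 - 4*(4 - 1*3)) = 7788 + (-9 - 4*(4 - 3)) = 7788 + (-9 - 4*1) = 7788 + (-9 - 4) = 7788 - 13 = 7775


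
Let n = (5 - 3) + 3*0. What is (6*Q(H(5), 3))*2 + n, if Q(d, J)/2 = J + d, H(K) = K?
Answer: 194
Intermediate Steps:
Q(d, J) = 2*J + 2*d (Q(d, J) = 2*(J + d) = 2*J + 2*d)
n = 2 (n = 2 + 0 = 2)
(6*Q(H(5), 3))*2 + n = (6*(2*3 + 2*5))*2 + 2 = (6*(6 + 10))*2 + 2 = (6*16)*2 + 2 = 96*2 + 2 = 192 + 2 = 194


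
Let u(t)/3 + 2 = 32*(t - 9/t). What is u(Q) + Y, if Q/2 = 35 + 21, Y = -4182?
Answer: 45894/7 ≈ 6556.3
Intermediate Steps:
Q = 112 (Q = 2*(35 + 21) = 2*56 = 112)
u(t) = -6 - 864/t + 96*t (u(t) = -6 + 3*(32*(t - 9/t)) = -6 + 3*(-288/t + 32*t) = -6 + (-864/t + 96*t) = -6 - 864/t + 96*t)
u(Q) + Y = (-6 - 864/112 + 96*112) - 4182 = (-6 - 864*1/112 + 10752) - 4182 = (-6 - 54/7 + 10752) - 4182 = 75168/7 - 4182 = 45894/7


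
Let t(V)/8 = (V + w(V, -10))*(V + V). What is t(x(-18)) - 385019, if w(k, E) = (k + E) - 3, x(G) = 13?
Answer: -382315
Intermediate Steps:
w(k, E) = -3 + E + k (w(k, E) = (E + k) - 3 = -3 + E + k)
t(V) = 16*V*(-13 + 2*V) (t(V) = 8*((V + (-3 - 10 + V))*(V + V)) = 8*((V + (-13 + V))*(2*V)) = 8*((-13 + 2*V)*(2*V)) = 8*(2*V*(-13 + 2*V)) = 16*V*(-13 + 2*V))
t(x(-18)) - 385019 = 16*13*(-13 + 2*13) - 385019 = 16*13*(-13 + 26) - 385019 = 16*13*13 - 385019 = 2704 - 385019 = -382315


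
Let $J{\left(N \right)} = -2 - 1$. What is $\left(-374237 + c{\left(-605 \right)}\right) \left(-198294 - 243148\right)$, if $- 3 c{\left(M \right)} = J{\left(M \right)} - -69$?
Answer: $165213641478$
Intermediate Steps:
$J{\left(N \right)} = -3$
$c{\left(M \right)} = -22$ ($c{\left(M \right)} = - \frac{-3 - -69}{3} = - \frac{-3 + 69}{3} = \left(- \frac{1}{3}\right) 66 = -22$)
$\left(-374237 + c{\left(-605 \right)}\right) \left(-198294 - 243148\right) = \left(-374237 - 22\right) \left(-198294 - 243148\right) = \left(-374259\right) \left(-441442\right) = 165213641478$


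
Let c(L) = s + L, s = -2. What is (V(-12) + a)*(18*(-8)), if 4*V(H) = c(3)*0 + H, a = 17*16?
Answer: -38736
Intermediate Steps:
a = 272
c(L) = -2 + L
V(H) = H/4 (V(H) = ((-2 + 3)*0 + H)/4 = (1*0 + H)/4 = (0 + H)/4 = H/4)
(V(-12) + a)*(18*(-8)) = ((¼)*(-12) + 272)*(18*(-8)) = (-3 + 272)*(-144) = 269*(-144) = -38736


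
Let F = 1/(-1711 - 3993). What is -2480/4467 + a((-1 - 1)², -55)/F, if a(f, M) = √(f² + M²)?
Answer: -2480/4467 - 5704*√3041 ≈ -3.1455e+5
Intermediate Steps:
F = -1/5704 (F = 1/(-5704) = -1/5704 ≈ -0.00017532)
a(f, M) = √(M² + f²)
-2480/4467 + a((-1 - 1)², -55)/F = -2480/4467 + √((-55)² + ((-1 - 1)²)²)/(-1/5704) = -2480*1/4467 + √(3025 + ((-2)²)²)*(-5704) = -2480/4467 + √(3025 + 4²)*(-5704) = -2480/4467 + √(3025 + 16)*(-5704) = -2480/4467 + √3041*(-5704) = -2480/4467 - 5704*√3041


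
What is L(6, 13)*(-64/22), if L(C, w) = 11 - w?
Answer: 64/11 ≈ 5.8182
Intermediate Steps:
L(6, 13)*(-64/22) = (11 - 1*13)*(-64/22) = (11 - 13)*(-64*1/22) = -2*(-32/11) = 64/11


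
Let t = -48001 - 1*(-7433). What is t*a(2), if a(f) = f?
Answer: -81136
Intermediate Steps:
t = -40568 (t = -48001 + 7433 = -40568)
t*a(2) = -40568*2 = -81136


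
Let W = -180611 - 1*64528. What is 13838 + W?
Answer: -231301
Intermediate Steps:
W = -245139 (W = -180611 - 64528 = -245139)
13838 + W = 13838 - 245139 = -231301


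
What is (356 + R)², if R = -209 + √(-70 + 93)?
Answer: (147 + √23)² ≈ 23042.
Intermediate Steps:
R = -209 + √23 ≈ -204.20
(356 + R)² = (356 + (-209 + √23))² = (147 + √23)²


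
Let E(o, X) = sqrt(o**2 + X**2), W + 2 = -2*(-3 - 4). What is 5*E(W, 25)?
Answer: 5*sqrt(769) ≈ 138.65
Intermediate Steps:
W = 12 (W = -2 - 2*(-3 - 4) = -2 - 2*(-7) = -2 + 14 = 12)
E(o, X) = sqrt(X**2 + o**2)
5*E(W, 25) = 5*sqrt(25**2 + 12**2) = 5*sqrt(625 + 144) = 5*sqrt(769)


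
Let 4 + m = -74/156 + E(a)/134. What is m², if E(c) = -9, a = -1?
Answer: 140825689/6827769 ≈ 20.625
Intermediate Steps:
m = -11867/2613 (m = -4 + (-74/156 - 9/134) = -4 + (-74*1/156 - 9*1/134) = -4 + (-37/78 - 9/134) = -4 - 1415/2613 = -11867/2613 ≈ -4.5415)
m² = (-11867/2613)² = 140825689/6827769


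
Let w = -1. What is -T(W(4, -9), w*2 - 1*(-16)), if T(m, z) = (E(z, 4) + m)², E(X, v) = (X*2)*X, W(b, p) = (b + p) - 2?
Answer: -148225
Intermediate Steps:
W(b, p) = -2 + b + p
E(X, v) = 2*X² (E(X, v) = (2*X)*X = 2*X²)
T(m, z) = (m + 2*z²)² (T(m, z) = (2*z² + m)² = (m + 2*z²)²)
-T(W(4, -9), w*2 - 1*(-16)) = -((-2 + 4 - 9) + 2*(-1*2 - 1*(-16))²)² = -(-7 + 2*(-2 + 16)²)² = -(-7 + 2*14²)² = -(-7 + 2*196)² = -(-7 + 392)² = -1*385² = -1*148225 = -148225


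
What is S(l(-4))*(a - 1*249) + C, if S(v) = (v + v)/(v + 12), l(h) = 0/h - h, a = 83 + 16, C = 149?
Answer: 74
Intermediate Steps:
a = 99
l(h) = -h (l(h) = 0 - h = -h)
S(v) = 2*v/(12 + v) (S(v) = (2*v)/(12 + v) = 2*v/(12 + v))
S(l(-4))*(a - 1*249) + C = (2*(-1*(-4))/(12 - 1*(-4)))*(99 - 1*249) + 149 = (2*4/(12 + 4))*(99 - 249) + 149 = (2*4/16)*(-150) + 149 = (2*4*(1/16))*(-150) + 149 = (½)*(-150) + 149 = -75 + 149 = 74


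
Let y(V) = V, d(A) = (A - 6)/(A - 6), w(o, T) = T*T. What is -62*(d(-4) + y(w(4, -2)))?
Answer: -310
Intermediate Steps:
w(o, T) = T²
d(A) = 1 (d(A) = (-6 + A)/(-6 + A) = 1)
-62*(d(-4) + y(w(4, -2))) = -62*(1 + (-2)²) = -62*(1 + 4) = -62*5 = -310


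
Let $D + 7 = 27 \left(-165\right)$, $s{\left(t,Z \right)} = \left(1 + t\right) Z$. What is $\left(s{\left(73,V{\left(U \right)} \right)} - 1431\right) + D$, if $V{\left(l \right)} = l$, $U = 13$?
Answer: $-4931$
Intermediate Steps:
$s{\left(t,Z \right)} = Z \left(1 + t\right)$
$D = -4462$ ($D = -7 + 27 \left(-165\right) = -7 - 4455 = -4462$)
$\left(s{\left(73,V{\left(U \right)} \right)} - 1431\right) + D = \left(13 \left(1 + 73\right) - 1431\right) - 4462 = \left(13 \cdot 74 - 1431\right) - 4462 = \left(962 - 1431\right) - 4462 = -469 - 4462 = -4931$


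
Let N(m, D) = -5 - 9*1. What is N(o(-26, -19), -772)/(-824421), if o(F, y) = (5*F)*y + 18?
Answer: 14/824421 ≈ 1.6982e-5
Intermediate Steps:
o(F, y) = 18 + 5*F*y (o(F, y) = 5*F*y + 18 = 18 + 5*F*y)
N(m, D) = -14 (N(m, D) = -5 - 9 = -14)
N(o(-26, -19), -772)/(-824421) = -14/(-824421) = -14*(-1/824421) = 14/824421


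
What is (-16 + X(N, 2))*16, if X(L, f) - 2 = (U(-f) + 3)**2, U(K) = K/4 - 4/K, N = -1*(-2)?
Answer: 100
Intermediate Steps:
N = 2
U(K) = -4/K + K/4 (U(K) = K*(1/4) - 4/K = K/4 - 4/K = -4/K + K/4)
X(L, f) = 2 + (3 + 4/f - f/4)**2 (X(L, f) = 2 + ((-4*(-1/f) + (-f)/4) + 3)**2 = 2 + ((-(-4)/f - f/4) + 3)**2 = 2 + ((4/f - f/4) + 3)**2 = 2 + (3 + 4/f - f/4)**2)
(-16 + X(N, 2))*16 = (-16 + (2 + (1/16)*(16 - 1*2**2 + 12*2)**2/2**2))*16 = (-16 + (2 + (1/16)*(1/4)*(16 - 1*4 + 24)**2))*16 = (-16 + (2 + (1/16)*(1/4)*(16 - 4 + 24)**2))*16 = (-16 + (2 + (1/16)*(1/4)*36**2))*16 = (-16 + (2 + (1/16)*(1/4)*1296))*16 = (-16 + (2 + 81/4))*16 = (-16 + 89/4)*16 = (25/4)*16 = 100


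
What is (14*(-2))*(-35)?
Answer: 980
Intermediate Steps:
(14*(-2))*(-35) = -28*(-35) = 980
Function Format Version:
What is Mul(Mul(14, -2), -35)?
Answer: 980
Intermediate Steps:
Mul(Mul(14, -2), -35) = Mul(-28, -35) = 980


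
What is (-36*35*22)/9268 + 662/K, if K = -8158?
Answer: -4147771/1350149 ≈ -3.0721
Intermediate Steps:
(-36*35*22)/9268 + 662/K = (-36*35*22)/9268 + 662/(-8158) = -1260*22*(1/9268) + 662*(-1/8158) = -27720*1/9268 - 331/4079 = -990/331 - 331/4079 = -4147771/1350149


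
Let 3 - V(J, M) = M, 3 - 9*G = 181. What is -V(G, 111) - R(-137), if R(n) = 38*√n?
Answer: 108 - 38*I*√137 ≈ 108.0 - 444.78*I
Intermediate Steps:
G = -178/9 (G = ⅓ - ⅑*181 = ⅓ - 181/9 = -178/9 ≈ -19.778)
V(J, M) = 3 - M
-V(G, 111) - R(-137) = -(3 - 1*111) - 38*√(-137) = -(3 - 111) - 38*I*√137 = -1*(-108) - 38*I*√137 = 108 - 38*I*√137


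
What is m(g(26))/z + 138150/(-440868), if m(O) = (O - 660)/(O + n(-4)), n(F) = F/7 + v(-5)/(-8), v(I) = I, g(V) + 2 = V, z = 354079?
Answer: -3661420700591/11681640526138 ≈ -0.31343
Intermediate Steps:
g(V) = -2 + V
n(F) = 5/8 + F/7 (n(F) = F/7 - 5/(-8) = F*(1/7) - 5*(-1/8) = F/7 + 5/8 = 5/8 + F/7)
m(O) = (-660 + O)/(3/56 + O) (m(O) = (O - 660)/(O + (5/8 + (1/7)*(-4))) = (-660 + O)/(O + (5/8 - 4/7)) = (-660 + O)/(O + 3/56) = (-660 + O)/(3/56 + O))
m(g(26))/z + 138150/(-440868) = (56*(-660 + (-2 + 26))/(3 + 56*(-2 + 26)))/354079 + 138150/(-440868) = (56*(-660 + 24)/(3 + 56*24))*(1/354079) + 138150*(-1/440868) = (56*(-636)/(3 + 1344))*(1/354079) - 23025/73478 = (56*(-636)/1347)*(1/354079) - 23025/73478 = (56*(1/1347)*(-636))*(1/354079) - 23025/73478 = -11872/449*1/354079 - 23025/73478 = -11872/158981471 - 23025/73478 = -3661420700591/11681640526138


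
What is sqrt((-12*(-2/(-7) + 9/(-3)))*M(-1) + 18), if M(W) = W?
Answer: I*sqrt(714)/7 ≈ 3.8173*I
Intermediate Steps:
sqrt((-12*(-2/(-7) + 9/(-3)))*M(-1) + 18) = sqrt(-12*(-2/(-7) + 9/(-3))*(-1) + 18) = sqrt(-12*(-2*(-1/7) + 9*(-1/3))*(-1) + 18) = sqrt(-12*(2/7 - 3)*(-1) + 18) = sqrt(-12*(-19/7)*(-1) + 18) = sqrt((228/7)*(-1) + 18) = sqrt(-228/7 + 18) = sqrt(-102/7) = I*sqrt(714)/7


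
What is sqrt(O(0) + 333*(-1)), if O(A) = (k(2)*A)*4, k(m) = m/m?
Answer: 3*I*sqrt(37) ≈ 18.248*I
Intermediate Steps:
k(m) = 1
O(A) = 4*A (O(A) = (1*A)*4 = A*4 = 4*A)
sqrt(O(0) + 333*(-1)) = sqrt(4*0 + 333*(-1)) = sqrt(0 - 333) = sqrt(-333) = 3*I*sqrt(37)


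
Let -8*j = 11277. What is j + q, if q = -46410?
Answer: -382557/8 ≈ -47820.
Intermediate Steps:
j = -11277/8 (j = -1/8*11277 = -11277/8 ≈ -1409.6)
j + q = -11277/8 - 46410 = -382557/8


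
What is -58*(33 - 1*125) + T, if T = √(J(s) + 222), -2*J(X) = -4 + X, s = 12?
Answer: 5336 + √218 ≈ 5350.8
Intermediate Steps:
J(X) = 2 - X/2 (J(X) = -(-4 + X)/2 = 2 - X/2)
T = √218 (T = √((2 - ½*12) + 222) = √((2 - 6) + 222) = √(-4 + 222) = √218 ≈ 14.765)
-58*(33 - 1*125) + T = -58*(33 - 1*125) + √218 = -58*(33 - 125) + √218 = -58*(-92) + √218 = 5336 + √218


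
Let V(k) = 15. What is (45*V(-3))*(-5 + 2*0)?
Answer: -3375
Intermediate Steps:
(45*V(-3))*(-5 + 2*0) = (45*15)*(-5 + 2*0) = 675*(-5 + 0) = 675*(-5) = -3375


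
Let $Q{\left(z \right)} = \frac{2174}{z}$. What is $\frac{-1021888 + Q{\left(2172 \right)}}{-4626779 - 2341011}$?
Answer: $\frac{1109769281}{7567019940} \approx 0.14666$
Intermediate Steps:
$\frac{-1021888 + Q{\left(2172 \right)}}{-4626779 - 2341011} = \frac{-1021888 + \frac{2174}{2172}}{-4626779 - 2341011} = \frac{-1021888 + 2174 \cdot \frac{1}{2172}}{-6967790} = \left(-1021888 + \frac{1087}{1086}\right) \left(- \frac{1}{6967790}\right) = \left(- \frac{1109769281}{1086}\right) \left(- \frac{1}{6967790}\right) = \frac{1109769281}{7567019940}$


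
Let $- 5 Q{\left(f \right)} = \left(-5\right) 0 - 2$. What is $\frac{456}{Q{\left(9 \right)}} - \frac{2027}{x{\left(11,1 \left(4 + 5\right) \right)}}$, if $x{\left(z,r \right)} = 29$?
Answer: $\frac{31033}{29} \approx 1070.1$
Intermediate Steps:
$Q{\left(f \right)} = \frac{2}{5}$ ($Q{\left(f \right)} = - \frac{\left(-5\right) 0 - 2}{5} = - \frac{0 - 2}{5} = \left(- \frac{1}{5}\right) \left(-2\right) = \frac{2}{5}$)
$\frac{456}{Q{\left(9 \right)}} - \frac{2027}{x{\left(11,1 \left(4 + 5\right) \right)}} = \frac{456}{\frac{2}{5}} - \frac{2027}{29} = 456 \cdot \frac{5}{2} - \frac{2027}{29} = 1140 - \frac{2027}{29} = \frac{31033}{29}$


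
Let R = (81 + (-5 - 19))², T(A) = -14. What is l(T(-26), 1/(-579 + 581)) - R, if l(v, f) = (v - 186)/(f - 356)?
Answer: -2309639/711 ≈ -3248.4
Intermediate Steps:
R = 3249 (R = (81 - 24)² = 57² = 3249)
l(v, f) = (-186 + v)/(-356 + f)
l(T(-26), 1/(-579 + 581)) - R = (-186 - 14)/(-356 + 1/(-579 + 581)) - 1*3249 = -200/(-356 + 1/2) - 3249 = -200/(-356 + ½) - 3249 = -200/(-711/2) - 3249 = -2/711*(-200) - 3249 = 400/711 - 3249 = -2309639/711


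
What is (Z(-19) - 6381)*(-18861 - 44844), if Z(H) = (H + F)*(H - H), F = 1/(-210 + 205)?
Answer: 406501605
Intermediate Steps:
F = -1/5 (F = 1/(-5) = -1/5 ≈ -0.20000)
Z(H) = 0 (Z(H) = (H - 1/5)*(H - H) = (-1/5 + H)*0 = 0)
(Z(-19) - 6381)*(-18861 - 44844) = (0 - 6381)*(-18861 - 44844) = -6381*(-63705) = 406501605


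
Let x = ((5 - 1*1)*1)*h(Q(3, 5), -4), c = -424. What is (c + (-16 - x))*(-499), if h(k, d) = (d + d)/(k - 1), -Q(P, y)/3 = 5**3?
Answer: 10321316/47 ≈ 2.1960e+5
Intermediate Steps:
Q(P, y) = -375 (Q(P, y) = -3*5**3 = -3*125 = -375)
h(k, d) = 2*d/(-1 + k) (h(k, d) = (2*d)/(-1 + k) = 2*d/(-1 + k))
x = 4/47 (x = ((5 - 1*1)*1)*(2*(-4)/(-1 - 375)) = ((5 - 1)*1)*(2*(-4)/(-376)) = (4*1)*(2*(-4)*(-1/376)) = 4*(1/47) = 4/47 ≈ 0.085106)
(c + (-16 - x))*(-499) = (-424 + (-16 - 1*4/47))*(-499) = (-424 + (-16 - 4/47))*(-499) = (-424 - 756/47)*(-499) = -20684/47*(-499) = 10321316/47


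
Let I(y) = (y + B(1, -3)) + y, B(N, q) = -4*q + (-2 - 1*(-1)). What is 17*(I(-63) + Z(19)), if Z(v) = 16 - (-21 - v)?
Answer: -1003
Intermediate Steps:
B(N, q) = -1 - 4*q (B(N, q) = -4*q + (-2 + 1) = -4*q - 1 = -1 - 4*q)
Z(v) = 37 + v (Z(v) = 16 + (21 + v) = 37 + v)
I(y) = 11 + 2*y (I(y) = (y + (-1 - 4*(-3))) + y = (y + (-1 + 12)) + y = (y + 11) + y = (11 + y) + y = 11 + 2*y)
17*(I(-63) + Z(19)) = 17*((11 + 2*(-63)) + (37 + 19)) = 17*((11 - 126) + 56) = 17*(-115 + 56) = 17*(-59) = -1003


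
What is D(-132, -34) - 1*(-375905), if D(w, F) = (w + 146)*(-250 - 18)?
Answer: 372153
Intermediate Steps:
D(w, F) = -39128 - 268*w (D(w, F) = (146 + w)*(-268) = -39128 - 268*w)
D(-132, -34) - 1*(-375905) = (-39128 - 268*(-132)) - 1*(-375905) = (-39128 + 35376) + 375905 = -3752 + 375905 = 372153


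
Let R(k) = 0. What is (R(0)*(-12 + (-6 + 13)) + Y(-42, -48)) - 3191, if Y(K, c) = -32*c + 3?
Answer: -1652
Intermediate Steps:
Y(K, c) = 3 - 32*c
(R(0)*(-12 + (-6 + 13)) + Y(-42, -48)) - 3191 = (0*(-12 + (-6 + 13)) + (3 - 32*(-48))) - 3191 = (0*(-12 + 7) + (3 + 1536)) - 3191 = (0*(-5) + 1539) - 3191 = (0 + 1539) - 3191 = 1539 - 3191 = -1652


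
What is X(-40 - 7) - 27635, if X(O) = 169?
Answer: -27466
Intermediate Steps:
X(-40 - 7) - 27635 = 169 - 27635 = -27466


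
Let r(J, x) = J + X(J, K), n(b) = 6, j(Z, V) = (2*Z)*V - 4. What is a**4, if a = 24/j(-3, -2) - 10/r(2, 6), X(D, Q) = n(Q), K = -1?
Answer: 2401/256 ≈ 9.3789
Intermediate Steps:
j(Z, V) = -4 + 2*V*Z (j(Z, V) = 2*V*Z - 4 = -4 + 2*V*Z)
X(D, Q) = 6
r(J, x) = 6 + J (r(J, x) = J + 6 = 6 + J)
a = 7/4 (a = 24/(-4 + 2*(-2)*(-3)) - 10/(6 + 2) = 24/(-4 + 12) - 10/8 = 24/8 - 10*1/8 = 24*(1/8) - 5/4 = 3 - 5/4 = 7/4 ≈ 1.7500)
a**4 = (7/4)**4 = 2401/256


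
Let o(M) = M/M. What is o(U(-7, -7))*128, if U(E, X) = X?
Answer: 128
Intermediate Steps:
o(M) = 1
o(U(-7, -7))*128 = 1*128 = 128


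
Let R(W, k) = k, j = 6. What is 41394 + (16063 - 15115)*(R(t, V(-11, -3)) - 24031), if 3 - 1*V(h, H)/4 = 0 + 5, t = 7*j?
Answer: -22747578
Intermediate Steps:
t = 42 (t = 7*6 = 42)
V(h, H) = -8 (V(h, H) = 12 - 4*(0 + 5) = 12 - 4*5 = 12 - 20 = -8)
41394 + (16063 - 15115)*(R(t, V(-11, -3)) - 24031) = 41394 + (16063 - 15115)*(-8 - 24031) = 41394 + 948*(-24039) = 41394 - 22788972 = -22747578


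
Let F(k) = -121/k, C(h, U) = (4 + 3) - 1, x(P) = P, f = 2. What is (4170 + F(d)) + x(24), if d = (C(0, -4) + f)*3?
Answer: 100535/24 ≈ 4189.0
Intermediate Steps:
C(h, U) = 6 (C(h, U) = 7 - 1 = 6)
d = 24 (d = (6 + 2)*3 = 8*3 = 24)
(4170 + F(d)) + x(24) = (4170 - 121/24) + 24 = 99959/24 + 24 = 100535/24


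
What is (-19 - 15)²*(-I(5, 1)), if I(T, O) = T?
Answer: -5780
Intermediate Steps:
(-19 - 15)²*(-I(5, 1)) = (-19 - 15)²*(-1*5) = (-34)²*(-5) = 1156*(-5) = -5780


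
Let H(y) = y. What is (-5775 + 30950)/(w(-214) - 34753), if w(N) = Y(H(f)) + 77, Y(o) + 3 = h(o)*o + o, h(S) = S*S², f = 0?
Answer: -25175/34679 ≈ -0.72594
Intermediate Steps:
h(S) = S³
Y(o) = -3 + o + o⁴ (Y(o) = -3 + (o³*o + o) = -3 + (o⁴ + o) = -3 + (o + o⁴) = -3 + o + o⁴)
w(N) = 74 (w(N) = (-3 + 0 + 0⁴) + 77 = (-3 + 0 + 0) + 77 = -3 + 77 = 74)
(-5775 + 30950)/(w(-214) - 34753) = (-5775 + 30950)/(74 - 34753) = 25175/(-34679) = 25175*(-1/34679) = -25175/34679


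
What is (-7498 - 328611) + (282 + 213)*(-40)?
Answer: -355909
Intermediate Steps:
(-7498 - 328611) + (282 + 213)*(-40) = -336109 + 495*(-40) = -336109 - 19800 = -355909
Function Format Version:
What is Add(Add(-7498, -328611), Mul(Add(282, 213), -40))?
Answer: -355909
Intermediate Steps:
Add(Add(-7498, -328611), Mul(Add(282, 213), -40)) = Add(-336109, Mul(495, -40)) = Add(-336109, -19800) = -355909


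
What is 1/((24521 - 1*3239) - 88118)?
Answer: -1/66836 ≈ -1.4962e-5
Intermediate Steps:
1/((24521 - 1*3239) - 88118) = 1/((24521 - 3239) - 88118) = 1/(21282 - 88118) = 1/(-66836) = -1/66836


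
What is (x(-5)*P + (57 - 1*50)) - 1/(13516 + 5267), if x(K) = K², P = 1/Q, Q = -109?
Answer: 13861745/2047347 ≈ 6.7706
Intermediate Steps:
P = -1/109 (P = 1/(-109) = -1/109 ≈ -0.0091743)
(x(-5)*P + (57 - 1*50)) - 1/(13516 + 5267) = ((-5)²*(-1/109) + (57 - 1*50)) - 1/(13516 + 5267) = (25*(-1/109) + (57 - 50)) - 1/18783 = (-25/109 + 7) - 1*1/18783 = 738/109 - 1/18783 = 13861745/2047347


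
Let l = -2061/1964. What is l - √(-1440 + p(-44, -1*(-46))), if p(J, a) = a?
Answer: -2061/1964 - I*√1394 ≈ -1.0494 - 37.336*I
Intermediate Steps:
l = -2061/1964 (l = -2061*1/1964 = -2061/1964 ≈ -1.0494)
l - √(-1440 + p(-44, -1*(-46))) = -2061/1964 - √(-1440 - 1*(-46)) = -2061/1964 - √(-1440 + 46) = -2061/1964 - √(-1394) = -2061/1964 - I*√1394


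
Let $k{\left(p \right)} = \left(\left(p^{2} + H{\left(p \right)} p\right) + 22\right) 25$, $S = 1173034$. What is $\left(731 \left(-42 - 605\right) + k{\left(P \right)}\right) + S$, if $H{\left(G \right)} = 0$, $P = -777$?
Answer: $15793852$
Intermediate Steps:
$k{\left(p \right)} = 550 + 25 p^{2}$ ($k{\left(p \right)} = \left(\left(p^{2} + 0 p\right) + 22\right) 25 = \left(\left(p^{2} + 0\right) + 22\right) 25 = \left(p^{2} + 22\right) 25 = \left(22 + p^{2}\right) 25 = 550 + 25 p^{2}$)
$\left(731 \left(-42 - 605\right) + k{\left(P \right)}\right) + S = \left(731 \left(-42 - 605\right) + \left(550 + 25 \left(-777\right)^{2}\right)\right) + 1173034 = \left(731 \left(-647\right) + \left(550 + 25 \cdot 603729\right)\right) + 1173034 = \left(-472957 + \left(550 + 15093225\right)\right) + 1173034 = \left(-472957 + 15093775\right) + 1173034 = 14620818 + 1173034 = 15793852$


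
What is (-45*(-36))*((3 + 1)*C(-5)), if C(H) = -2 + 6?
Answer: 25920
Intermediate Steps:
C(H) = 4
(-45*(-36))*((3 + 1)*C(-5)) = (-45*(-36))*((3 + 1)*4) = 1620*(4*4) = 1620*16 = 25920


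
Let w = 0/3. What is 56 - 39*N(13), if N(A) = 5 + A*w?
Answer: -139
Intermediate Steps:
w = 0 (w = 0*(⅓) = 0)
N(A) = 5 (N(A) = 5 + A*0 = 5 + 0 = 5)
56 - 39*N(13) = 56 - 39*5 = 56 - 195 = -139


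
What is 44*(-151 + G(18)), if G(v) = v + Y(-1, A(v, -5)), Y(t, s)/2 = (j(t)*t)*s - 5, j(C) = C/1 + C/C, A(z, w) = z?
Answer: -6292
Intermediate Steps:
j(C) = 1 + C (j(C) = C*1 + 1 = C + 1 = 1 + C)
Y(t, s) = -10 + 2*s*t*(1 + t) (Y(t, s) = 2*(((1 + t)*t)*s - 5) = 2*((t*(1 + t))*s - 5) = 2*(s*t*(1 + t) - 5) = 2*(-5 + s*t*(1 + t)) = -10 + 2*s*t*(1 + t))
G(v) = -10 + v (G(v) = v + (-10 + 2*v*(-1)*(1 - 1)) = v + (-10 + 2*v*(-1)*0) = v + (-10 + 0) = v - 10 = -10 + v)
44*(-151 + G(18)) = 44*(-151 + (-10 + 18)) = 44*(-151 + 8) = 44*(-143) = -6292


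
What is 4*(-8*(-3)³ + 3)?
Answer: 876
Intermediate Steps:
4*(-8*(-3)³ + 3) = 4*(-8*(-27) + 3) = 4*(216 + 3) = 4*219 = 876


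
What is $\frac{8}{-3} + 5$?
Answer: $\frac{7}{3} \approx 2.3333$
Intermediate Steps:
$\frac{8}{-3} + 5 = 8 \left(- \frac{1}{3}\right) + 5 = - \frac{8}{3} + 5 = \frac{7}{3}$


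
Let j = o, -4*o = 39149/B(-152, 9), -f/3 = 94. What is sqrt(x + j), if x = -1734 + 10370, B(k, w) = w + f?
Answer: sqrt(2585217453)/546 ≈ 93.123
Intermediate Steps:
f = -282 (f = -3*94 = -282)
B(k, w) = -282 + w (B(k, w) = w - 282 = -282 + w)
o = 39149/1092 (o = -39149/(4*(-282 + 9)) = -39149/(4*(-273)) = -39149*(-1)/(4*273) = -1/4*(-39149/273) = 39149/1092 ≈ 35.851)
x = 8636
j = 39149/1092 ≈ 35.851
sqrt(x + j) = sqrt(8636 + 39149/1092) = sqrt(9469661/1092) = sqrt(2585217453)/546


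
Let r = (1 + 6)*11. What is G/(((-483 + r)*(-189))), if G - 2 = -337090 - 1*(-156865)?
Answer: -180223/76734 ≈ -2.3487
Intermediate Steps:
r = 77 (r = 7*11 = 77)
G = -180223 (G = 2 + (-337090 - 1*(-156865)) = 2 + (-337090 + 156865) = 2 - 180225 = -180223)
G/(((-483 + r)*(-189))) = -180223*(-1/(189*(-483 + 77))) = -180223/((-406*(-189))) = -180223/76734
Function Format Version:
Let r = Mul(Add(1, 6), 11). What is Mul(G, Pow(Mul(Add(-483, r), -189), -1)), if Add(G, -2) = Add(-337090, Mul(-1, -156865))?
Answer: Rational(-180223, 76734) ≈ -2.3487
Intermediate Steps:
r = 77 (r = Mul(7, 11) = 77)
G = -180223 (G = Add(2, Add(-337090, Mul(-1, -156865))) = Add(2, Add(-337090, 156865)) = Add(2, -180225) = -180223)
Mul(G, Pow(Mul(Add(-483, r), -189), -1)) = Mul(-180223, Pow(Mul(Add(-483, 77), -189), -1)) = Mul(-180223, Pow(Mul(-406, -189), -1)) = Mul(-180223, Pow(76734, -1)) = Mul(-180223, Rational(1, 76734)) = Rational(-180223, 76734)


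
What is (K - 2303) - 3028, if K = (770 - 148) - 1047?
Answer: -5756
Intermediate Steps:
K = -425 (K = 622 - 1047 = -425)
(K - 2303) - 3028 = (-425 - 2303) - 3028 = -2728 - 3028 = -5756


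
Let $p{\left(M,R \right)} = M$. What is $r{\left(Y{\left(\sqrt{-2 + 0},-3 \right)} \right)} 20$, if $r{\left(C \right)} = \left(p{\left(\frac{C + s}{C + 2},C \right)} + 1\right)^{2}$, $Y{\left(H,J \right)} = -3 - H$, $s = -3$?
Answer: $\frac{20 \left(- 41 i + 28 \sqrt{2}\right)}{i + 2 \sqrt{2}} \approx 157.78 - 345.7 i$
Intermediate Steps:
$r{\left(C \right)} = \left(1 + \frac{-3 + C}{2 + C}\right)^{2}$ ($r{\left(C \right)} = \left(\frac{C - 3}{C + 2} + 1\right)^{2} = \left(\frac{-3 + C}{2 + C} + 1\right)^{2} = \left(1 + \frac{-3 + C}{2 + C}\right)^{2}$)
$r{\left(Y{\left(\sqrt{-2 + 0},-3 \right)} \right)} 20 = \frac{\left(-1 + 2 \left(-3 - \sqrt{-2 + 0}\right)\right)^{2}}{\left(2 - \left(3 + \sqrt{-2 + 0}\right)\right)^{2}} \cdot 20 = \frac{\left(-1 + 2 \left(-3 - \sqrt{-2}\right)\right)^{2}}{\left(2 - \left(3 + \sqrt{-2}\right)\right)^{2}} \cdot 20 = \frac{\left(-1 + 2 \left(-3 - i \sqrt{2}\right)\right)^{2}}{\left(2 - \left(3 + i \sqrt{2}\right)\right)^{2}} \cdot 20 = \frac{\left(-1 - \left(6 + 2 i \sqrt{2}\right)\right)^{2}}{\left(-1 - i \sqrt{2}\right)^{2}} \cdot 20 = \frac{\left(-7 - 2 i \sqrt{2}\right)^{2}}{\left(-1 - i \sqrt{2}\right)^{2}} \cdot 20 = \frac{20 \left(-7 - 2 i \sqrt{2}\right)^{2}}{\left(-1 - i \sqrt{2}\right)^{2}}$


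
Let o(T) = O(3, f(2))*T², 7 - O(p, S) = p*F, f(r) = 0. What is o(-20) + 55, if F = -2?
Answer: 5255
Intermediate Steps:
O(p, S) = 7 + 2*p (O(p, S) = 7 - p*(-2) = 7 - (-2)*p = 7 + 2*p)
o(T) = 13*T² (o(T) = (7 + 2*3)*T² = (7 + 6)*T² = 13*T²)
o(-20) + 55 = 13*(-20)² + 55 = 13*400 + 55 = 5200 + 55 = 5255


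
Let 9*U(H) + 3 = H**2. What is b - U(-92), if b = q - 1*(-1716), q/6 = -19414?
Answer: -1041373/9 ≈ -1.1571e+5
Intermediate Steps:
q = -116484 (q = 6*(-19414) = -116484)
U(H) = -1/3 + H**2/9
b = -114768 (b = -116484 - 1*(-1716) = -116484 + 1716 = -114768)
b - U(-92) = -114768 - (-1/3 + (1/9)*(-92)**2) = -114768 - (-1/3 + (1/9)*8464) = -114768 - (-1/3 + 8464/9) = -114768 - 1*8461/9 = -114768 - 8461/9 = -1041373/9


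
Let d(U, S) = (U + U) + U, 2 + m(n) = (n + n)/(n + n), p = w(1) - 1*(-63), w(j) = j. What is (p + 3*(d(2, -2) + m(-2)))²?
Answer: 6241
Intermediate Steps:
p = 64 (p = 1 - 1*(-63) = 1 + 63 = 64)
m(n) = -1 (m(n) = -2 + (n + n)/(n + n) = -2 + (2*n)/((2*n)) = -2 + (2*n)*(1/(2*n)) = -2 + 1 = -1)
d(U, S) = 3*U (d(U, S) = 2*U + U = 3*U)
(p + 3*(d(2, -2) + m(-2)))² = (64 + 3*(3*2 - 1))² = (64 + 3*(6 - 1))² = (64 + 3*5)² = (64 + 15)² = 79² = 6241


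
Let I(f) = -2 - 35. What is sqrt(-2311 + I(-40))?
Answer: 2*I*sqrt(587) ≈ 48.456*I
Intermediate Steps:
I(f) = -37
sqrt(-2311 + I(-40)) = sqrt(-2311 - 37) = sqrt(-2348) = 2*I*sqrt(587)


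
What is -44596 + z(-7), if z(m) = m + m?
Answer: -44610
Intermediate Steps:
z(m) = 2*m
-44596 + z(-7) = -44596 + 2*(-7) = -44596 - 14 = -44610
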